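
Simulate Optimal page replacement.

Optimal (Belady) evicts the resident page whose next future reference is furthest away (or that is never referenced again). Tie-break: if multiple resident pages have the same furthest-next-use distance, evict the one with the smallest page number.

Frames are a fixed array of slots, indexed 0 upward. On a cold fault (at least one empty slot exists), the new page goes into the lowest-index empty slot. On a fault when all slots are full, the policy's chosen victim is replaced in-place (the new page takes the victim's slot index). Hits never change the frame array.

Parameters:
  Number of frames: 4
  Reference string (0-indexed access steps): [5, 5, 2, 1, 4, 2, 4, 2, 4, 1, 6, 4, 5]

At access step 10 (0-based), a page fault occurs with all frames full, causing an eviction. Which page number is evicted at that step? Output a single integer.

Step 0: ref 5 -> FAULT, frames=[5,-,-,-]
Step 1: ref 5 -> HIT, frames=[5,-,-,-]
Step 2: ref 2 -> FAULT, frames=[5,2,-,-]
Step 3: ref 1 -> FAULT, frames=[5,2,1,-]
Step 4: ref 4 -> FAULT, frames=[5,2,1,4]
Step 5: ref 2 -> HIT, frames=[5,2,1,4]
Step 6: ref 4 -> HIT, frames=[5,2,1,4]
Step 7: ref 2 -> HIT, frames=[5,2,1,4]
Step 8: ref 4 -> HIT, frames=[5,2,1,4]
Step 9: ref 1 -> HIT, frames=[5,2,1,4]
Step 10: ref 6 -> FAULT, evict 1, frames=[5,2,6,4]
At step 10: evicted page 1

Answer: 1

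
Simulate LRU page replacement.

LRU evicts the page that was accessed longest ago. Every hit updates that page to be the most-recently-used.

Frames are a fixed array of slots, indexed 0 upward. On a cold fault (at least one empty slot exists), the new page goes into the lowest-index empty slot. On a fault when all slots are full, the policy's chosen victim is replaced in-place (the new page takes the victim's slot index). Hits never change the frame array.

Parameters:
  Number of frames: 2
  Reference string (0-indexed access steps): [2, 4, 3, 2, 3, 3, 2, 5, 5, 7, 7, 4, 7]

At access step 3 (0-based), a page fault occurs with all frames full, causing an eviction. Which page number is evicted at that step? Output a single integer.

Step 0: ref 2 -> FAULT, frames=[2,-]
Step 1: ref 4 -> FAULT, frames=[2,4]
Step 2: ref 3 -> FAULT, evict 2, frames=[3,4]
Step 3: ref 2 -> FAULT, evict 4, frames=[3,2]
At step 3: evicted page 4

Answer: 4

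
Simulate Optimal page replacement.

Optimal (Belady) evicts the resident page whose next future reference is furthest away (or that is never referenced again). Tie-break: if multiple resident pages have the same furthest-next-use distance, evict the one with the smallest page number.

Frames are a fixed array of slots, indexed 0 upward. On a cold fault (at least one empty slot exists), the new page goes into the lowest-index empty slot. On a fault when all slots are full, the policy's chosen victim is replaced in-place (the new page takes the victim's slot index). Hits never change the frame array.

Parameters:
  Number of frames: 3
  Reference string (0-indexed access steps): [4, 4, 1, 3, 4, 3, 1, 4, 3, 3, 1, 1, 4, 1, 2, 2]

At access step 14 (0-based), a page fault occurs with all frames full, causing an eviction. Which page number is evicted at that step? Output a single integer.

Step 0: ref 4 -> FAULT, frames=[4,-,-]
Step 1: ref 4 -> HIT, frames=[4,-,-]
Step 2: ref 1 -> FAULT, frames=[4,1,-]
Step 3: ref 3 -> FAULT, frames=[4,1,3]
Step 4: ref 4 -> HIT, frames=[4,1,3]
Step 5: ref 3 -> HIT, frames=[4,1,3]
Step 6: ref 1 -> HIT, frames=[4,1,3]
Step 7: ref 4 -> HIT, frames=[4,1,3]
Step 8: ref 3 -> HIT, frames=[4,1,3]
Step 9: ref 3 -> HIT, frames=[4,1,3]
Step 10: ref 1 -> HIT, frames=[4,1,3]
Step 11: ref 1 -> HIT, frames=[4,1,3]
Step 12: ref 4 -> HIT, frames=[4,1,3]
Step 13: ref 1 -> HIT, frames=[4,1,3]
Step 14: ref 2 -> FAULT, evict 1, frames=[4,2,3]
At step 14: evicted page 1

Answer: 1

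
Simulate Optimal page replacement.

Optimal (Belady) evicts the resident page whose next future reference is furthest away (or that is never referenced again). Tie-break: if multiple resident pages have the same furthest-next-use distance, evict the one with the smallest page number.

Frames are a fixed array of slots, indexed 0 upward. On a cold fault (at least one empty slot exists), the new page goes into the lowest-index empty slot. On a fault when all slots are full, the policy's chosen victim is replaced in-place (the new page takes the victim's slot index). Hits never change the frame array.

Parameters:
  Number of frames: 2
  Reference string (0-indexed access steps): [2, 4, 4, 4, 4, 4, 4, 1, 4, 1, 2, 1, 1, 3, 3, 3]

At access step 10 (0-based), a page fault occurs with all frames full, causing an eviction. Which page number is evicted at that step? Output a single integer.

Step 0: ref 2 -> FAULT, frames=[2,-]
Step 1: ref 4 -> FAULT, frames=[2,4]
Step 2: ref 4 -> HIT, frames=[2,4]
Step 3: ref 4 -> HIT, frames=[2,4]
Step 4: ref 4 -> HIT, frames=[2,4]
Step 5: ref 4 -> HIT, frames=[2,4]
Step 6: ref 4 -> HIT, frames=[2,4]
Step 7: ref 1 -> FAULT, evict 2, frames=[1,4]
Step 8: ref 4 -> HIT, frames=[1,4]
Step 9: ref 1 -> HIT, frames=[1,4]
Step 10: ref 2 -> FAULT, evict 4, frames=[1,2]
At step 10: evicted page 4

Answer: 4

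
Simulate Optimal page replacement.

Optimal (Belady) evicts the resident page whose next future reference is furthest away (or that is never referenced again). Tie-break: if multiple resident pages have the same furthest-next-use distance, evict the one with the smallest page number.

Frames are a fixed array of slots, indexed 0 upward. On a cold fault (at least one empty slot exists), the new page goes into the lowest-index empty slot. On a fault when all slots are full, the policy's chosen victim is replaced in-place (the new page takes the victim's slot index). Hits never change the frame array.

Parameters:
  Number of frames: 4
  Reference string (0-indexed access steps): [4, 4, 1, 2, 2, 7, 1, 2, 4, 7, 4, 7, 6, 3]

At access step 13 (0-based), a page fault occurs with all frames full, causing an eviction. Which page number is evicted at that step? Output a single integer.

Answer: 2

Derivation:
Step 0: ref 4 -> FAULT, frames=[4,-,-,-]
Step 1: ref 4 -> HIT, frames=[4,-,-,-]
Step 2: ref 1 -> FAULT, frames=[4,1,-,-]
Step 3: ref 2 -> FAULT, frames=[4,1,2,-]
Step 4: ref 2 -> HIT, frames=[4,1,2,-]
Step 5: ref 7 -> FAULT, frames=[4,1,2,7]
Step 6: ref 1 -> HIT, frames=[4,1,2,7]
Step 7: ref 2 -> HIT, frames=[4,1,2,7]
Step 8: ref 4 -> HIT, frames=[4,1,2,7]
Step 9: ref 7 -> HIT, frames=[4,1,2,7]
Step 10: ref 4 -> HIT, frames=[4,1,2,7]
Step 11: ref 7 -> HIT, frames=[4,1,2,7]
Step 12: ref 6 -> FAULT, evict 1, frames=[4,6,2,7]
Step 13: ref 3 -> FAULT, evict 2, frames=[4,6,3,7]
At step 13: evicted page 2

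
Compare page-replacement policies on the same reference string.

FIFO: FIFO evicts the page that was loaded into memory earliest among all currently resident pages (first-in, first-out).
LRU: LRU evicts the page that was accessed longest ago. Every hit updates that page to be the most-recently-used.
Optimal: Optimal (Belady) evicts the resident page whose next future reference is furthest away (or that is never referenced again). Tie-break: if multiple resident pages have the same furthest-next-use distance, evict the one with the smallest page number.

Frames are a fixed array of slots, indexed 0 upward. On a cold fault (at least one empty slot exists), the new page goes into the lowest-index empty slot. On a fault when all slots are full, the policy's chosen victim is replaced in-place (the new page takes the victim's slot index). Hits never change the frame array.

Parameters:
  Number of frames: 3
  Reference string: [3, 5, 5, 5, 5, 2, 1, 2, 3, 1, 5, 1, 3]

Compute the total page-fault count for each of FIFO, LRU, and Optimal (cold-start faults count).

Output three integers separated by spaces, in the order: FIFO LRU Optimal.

--- FIFO ---
  step 0: ref 3 -> FAULT, frames=[3,-,-] (faults so far: 1)
  step 1: ref 5 -> FAULT, frames=[3,5,-] (faults so far: 2)
  step 2: ref 5 -> HIT, frames=[3,5,-] (faults so far: 2)
  step 3: ref 5 -> HIT, frames=[3,5,-] (faults so far: 2)
  step 4: ref 5 -> HIT, frames=[3,5,-] (faults so far: 2)
  step 5: ref 2 -> FAULT, frames=[3,5,2] (faults so far: 3)
  step 6: ref 1 -> FAULT, evict 3, frames=[1,5,2] (faults so far: 4)
  step 7: ref 2 -> HIT, frames=[1,5,2] (faults so far: 4)
  step 8: ref 3 -> FAULT, evict 5, frames=[1,3,2] (faults so far: 5)
  step 9: ref 1 -> HIT, frames=[1,3,2] (faults so far: 5)
  step 10: ref 5 -> FAULT, evict 2, frames=[1,3,5] (faults so far: 6)
  step 11: ref 1 -> HIT, frames=[1,3,5] (faults so far: 6)
  step 12: ref 3 -> HIT, frames=[1,3,5] (faults so far: 6)
  FIFO total faults: 6
--- LRU ---
  step 0: ref 3 -> FAULT, frames=[3,-,-] (faults so far: 1)
  step 1: ref 5 -> FAULT, frames=[3,5,-] (faults so far: 2)
  step 2: ref 5 -> HIT, frames=[3,5,-] (faults so far: 2)
  step 3: ref 5 -> HIT, frames=[3,5,-] (faults so far: 2)
  step 4: ref 5 -> HIT, frames=[3,5,-] (faults so far: 2)
  step 5: ref 2 -> FAULT, frames=[3,5,2] (faults so far: 3)
  step 6: ref 1 -> FAULT, evict 3, frames=[1,5,2] (faults so far: 4)
  step 7: ref 2 -> HIT, frames=[1,5,2] (faults so far: 4)
  step 8: ref 3 -> FAULT, evict 5, frames=[1,3,2] (faults so far: 5)
  step 9: ref 1 -> HIT, frames=[1,3,2] (faults so far: 5)
  step 10: ref 5 -> FAULT, evict 2, frames=[1,3,5] (faults so far: 6)
  step 11: ref 1 -> HIT, frames=[1,3,5] (faults so far: 6)
  step 12: ref 3 -> HIT, frames=[1,3,5] (faults so far: 6)
  LRU total faults: 6
--- Optimal ---
  step 0: ref 3 -> FAULT, frames=[3,-,-] (faults so far: 1)
  step 1: ref 5 -> FAULT, frames=[3,5,-] (faults so far: 2)
  step 2: ref 5 -> HIT, frames=[3,5,-] (faults so far: 2)
  step 3: ref 5 -> HIT, frames=[3,5,-] (faults so far: 2)
  step 4: ref 5 -> HIT, frames=[3,5,-] (faults so far: 2)
  step 5: ref 2 -> FAULT, frames=[3,5,2] (faults so far: 3)
  step 6: ref 1 -> FAULT, evict 5, frames=[3,1,2] (faults so far: 4)
  step 7: ref 2 -> HIT, frames=[3,1,2] (faults so far: 4)
  step 8: ref 3 -> HIT, frames=[3,1,2] (faults so far: 4)
  step 9: ref 1 -> HIT, frames=[3,1,2] (faults so far: 4)
  step 10: ref 5 -> FAULT, evict 2, frames=[3,1,5] (faults so far: 5)
  step 11: ref 1 -> HIT, frames=[3,1,5] (faults so far: 5)
  step 12: ref 3 -> HIT, frames=[3,1,5] (faults so far: 5)
  Optimal total faults: 5

Answer: 6 6 5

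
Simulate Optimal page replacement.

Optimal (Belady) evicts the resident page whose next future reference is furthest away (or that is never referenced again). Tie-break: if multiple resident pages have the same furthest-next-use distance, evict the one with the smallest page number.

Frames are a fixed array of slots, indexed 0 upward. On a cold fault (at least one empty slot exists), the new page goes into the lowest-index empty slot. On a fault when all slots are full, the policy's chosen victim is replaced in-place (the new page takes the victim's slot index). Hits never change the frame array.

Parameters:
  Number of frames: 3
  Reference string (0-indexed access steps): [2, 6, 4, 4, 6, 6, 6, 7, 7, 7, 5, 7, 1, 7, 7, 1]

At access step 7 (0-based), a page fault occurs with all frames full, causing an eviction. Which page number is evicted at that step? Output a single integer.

Answer: 2

Derivation:
Step 0: ref 2 -> FAULT, frames=[2,-,-]
Step 1: ref 6 -> FAULT, frames=[2,6,-]
Step 2: ref 4 -> FAULT, frames=[2,6,4]
Step 3: ref 4 -> HIT, frames=[2,6,4]
Step 4: ref 6 -> HIT, frames=[2,6,4]
Step 5: ref 6 -> HIT, frames=[2,6,4]
Step 6: ref 6 -> HIT, frames=[2,6,4]
Step 7: ref 7 -> FAULT, evict 2, frames=[7,6,4]
At step 7: evicted page 2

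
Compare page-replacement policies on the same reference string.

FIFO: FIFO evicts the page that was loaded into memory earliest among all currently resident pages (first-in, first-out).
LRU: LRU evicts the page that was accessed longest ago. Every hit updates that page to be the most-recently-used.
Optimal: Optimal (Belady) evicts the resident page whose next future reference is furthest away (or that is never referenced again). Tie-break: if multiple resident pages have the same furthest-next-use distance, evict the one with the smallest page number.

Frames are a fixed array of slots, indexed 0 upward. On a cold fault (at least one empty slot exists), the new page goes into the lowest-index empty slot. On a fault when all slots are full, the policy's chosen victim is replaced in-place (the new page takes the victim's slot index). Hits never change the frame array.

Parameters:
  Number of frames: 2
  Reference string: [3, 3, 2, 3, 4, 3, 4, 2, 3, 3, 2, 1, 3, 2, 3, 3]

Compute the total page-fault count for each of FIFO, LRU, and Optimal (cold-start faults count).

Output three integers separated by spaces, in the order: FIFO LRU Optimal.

Answer: 8 8 6

Derivation:
--- FIFO ---
  step 0: ref 3 -> FAULT, frames=[3,-] (faults so far: 1)
  step 1: ref 3 -> HIT, frames=[3,-] (faults so far: 1)
  step 2: ref 2 -> FAULT, frames=[3,2] (faults so far: 2)
  step 3: ref 3 -> HIT, frames=[3,2] (faults so far: 2)
  step 4: ref 4 -> FAULT, evict 3, frames=[4,2] (faults so far: 3)
  step 5: ref 3 -> FAULT, evict 2, frames=[4,3] (faults so far: 4)
  step 6: ref 4 -> HIT, frames=[4,3] (faults so far: 4)
  step 7: ref 2 -> FAULT, evict 4, frames=[2,3] (faults so far: 5)
  step 8: ref 3 -> HIT, frames=[2,3] (faults so far: 5)
  step 9: ref 3 -> HIT, frames=[2,3] (faults so far: 5)
  step 10: ref 2 -> HIT, frames=[2,3] (faults so far: 5)
  step 11: ref 1 -> FAULT, evict 3, frames=[2,1] (faults so far: 6)
  step 12: ref 3 -> FAULT, evict 2, frames=[3,1] (faults so far: 7)
  step 13: ref 2 -> FAULT, evict 1, frames=[3,2] (faults so far: 8)
  step 14: ref 3 -> HIT, frames=[3,2] (faults so far: 8)
  step 15: ref 3 -> HIT, frames=[3,2] (faults so far: 8)
  FIFO total faults: 8
--- LRU ---
  step 0: ref 3 -> FAULT, frames=[3,-] (faults so far: 1)
  step 1: ref 3 -> HIT, frames=[3,-] (faults so far: 1)
  step 2: ref 2 -> FAULT, frames=[3,2] (faults so far: 2)
  step 3: ref 3 -> HIT, frames=[3,2] (faults so far: 2)
  step 4: ref 4 -> FAULT, evict 2, frames=[3,4] (faults so far: 3)
  step 5: ref 3 -> HIT, frames=[3,4] (faults so far: 3)
  step 6: ref 4 -> HIT, frames=[3,4] (faults so far: 3)
  step 7: ref 2 -> FAULT, evict 3, frames=[2,4] (faults so far: 4)
  step 8: ref 3 -> FAULT, evict 4, frames=[2,3] (faults so far: 5)
  step 9: ref 3 -> HIT, frames=[2,3] (faults so far: 5)
  step 10: ref 2 -> HIT, frames=[2,3] (faults so far: 5)
  step 11: ref 1 -> FAULT, evict 3, frames=[2,1] (faults so far: 6)
  step 12: ref 3 -> FAULT, evict 2, frames=[3,1] (faults so far: 7)
  step 13: ref 2 -> FAULT, evict 1, frames=[3,2] (faults so far: 8)
  step 14: ref 3 -> HIT, frames=[3,2] (faults so far: 8)
  step 15: ref 3 -> HIT, frames=[3,2] (faults so far: 8)
  LRU total faults: 8
--- Optimal ---
  step 0: ref 3 -> FAULT, frames=[3,-] (faults so far: 1)
  step 1: ref 3 -> HIT, frames=[3,-] (faults so far: 1)
  step 2: ref 2 -> FAULT, frames=[3,2] (faults so far: 2)
  step 3: ref 3 -> HIT, frames=[3,2] (faults so far: 2)
  step 4: ref 4 -> FAULT, evict 2, frames=[3,4] (faults so far: 3)
  step 5: ref 3 -> HIT, frames=[3,4] (faults so far: 3)
  step 6: ref 4 -> HIT, frames=[3,4] (faults so far: 3)
  step 7: ref 2 -> FAULT, evict 4, frames=[3,2] (faults so far: 4)
  step 8: ref 3 -> HIT, frames=[3,2] (faults so far: 4)
  step 9: ref 3 -> HIT, frames=[3,2] (faults so far: 4)
  step 10: ref 2 -> HIT, frames=[3,2] (faults so far: 4)
  step 11: ref 1 -> FAULT, evict 2, frames=[3,1] (faults so far: 5)
  step 12: ref 3 -> HIT, frames=[3,1] (faults so far: 5)
  step 13: ref 2 -> FAULT, evict 1, frames=[3,2] (faults so far: 6)
  step 14: ref 3 -> HIT, frames=[3,2] (faults so far: 6)
  step 15: ref 3 -> HIT, frames=[3,2] (faults so far: 6)
  Optimal total faults: 6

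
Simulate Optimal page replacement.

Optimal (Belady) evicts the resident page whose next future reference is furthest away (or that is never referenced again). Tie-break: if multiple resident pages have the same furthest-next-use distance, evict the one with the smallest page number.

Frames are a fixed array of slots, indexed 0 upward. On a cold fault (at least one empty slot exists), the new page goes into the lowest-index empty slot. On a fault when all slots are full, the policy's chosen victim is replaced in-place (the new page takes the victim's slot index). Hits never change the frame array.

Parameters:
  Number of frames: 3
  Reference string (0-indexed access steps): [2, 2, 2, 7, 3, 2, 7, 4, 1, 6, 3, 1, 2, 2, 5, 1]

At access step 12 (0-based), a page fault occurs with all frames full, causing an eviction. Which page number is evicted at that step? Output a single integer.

Step 0: ref 2 -> FAULT, frames=[2,-,-]
Step 1: ref 2 -> HIT, frames=[2,-,-]
Step 2: ref 2 -> HIT, frames=[2,-,-]
Step 3: ref 7 -> FAULT, frames=[2,7,-]
Step 4: ref 3 -> FAULT, frames=[2,7,3]
Step 5: ref 2 -> HIT, frames=[2,7,3]
Step 6: ref 7 -> HIT, frames=[2,7,3]
Step 7: ref 4 -> FAULT, evict 7, frames=[2,4,3]
Step 8: ref 1 -> FAULT, evict 4, frames=[2,1,3]
Step 9: ref 6 -> FAULT, evict 2, frames=[6,1,3]
Step 10: ref 3 -> HIT, frames=[6,1,3]
Step 11: ref 1 -> HIT, frames=[6,1,3]
Step 12: ref 2 -> FAULT, evict 3, frames=[6,1,2]
At step 12: evicted page 3

Answer: 3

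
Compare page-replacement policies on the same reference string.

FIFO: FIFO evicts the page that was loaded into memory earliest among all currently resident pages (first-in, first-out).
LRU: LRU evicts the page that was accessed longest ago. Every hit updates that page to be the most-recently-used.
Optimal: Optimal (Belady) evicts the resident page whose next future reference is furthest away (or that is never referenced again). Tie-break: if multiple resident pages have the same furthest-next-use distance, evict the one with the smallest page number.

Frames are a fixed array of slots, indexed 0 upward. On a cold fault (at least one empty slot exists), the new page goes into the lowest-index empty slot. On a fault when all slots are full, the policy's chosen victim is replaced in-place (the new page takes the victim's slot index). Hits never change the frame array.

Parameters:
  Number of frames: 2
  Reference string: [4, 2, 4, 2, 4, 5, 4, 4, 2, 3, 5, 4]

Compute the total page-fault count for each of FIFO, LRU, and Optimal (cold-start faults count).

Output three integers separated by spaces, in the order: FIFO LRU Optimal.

--- FIFO ---
  step 0: ref 4 -> FAULT, frames=[4,-] (faults so far: 1)
  step 1: ref 2 -> FAULT, frames=[4,2] (faults so far: 2)
  step 2: ref 4 -> HIT, frames=[4,2] (faults so far: 2)
  step 3: ref 2 -> HIT, frames=[4,2] (faults so far: 2)
  step 4: ref 4 -> HIT, frames=[4,2] (faults so far: 2)
  step 5: ref 5 -> FAULT, evict 4, frames=[5,2] (faults so far: 3)
  step 6: ref 4 -> FAULT, evict 2, frames=[5,4] (faults so far: 4)
  step 7: ref 4 -> HIT, frames=[5,4] (faults so far: 4)
  step 8: ref 2 -> FAULT, evict 5, frames=[2,4] (faults so far: 5)
  step 9: ref 3 -> FAULT, evict 4, frames=[2,3] (faults so far: 6)
  step 10: ref 5 -> FAULT, evict 2, frames=[5,3] (faults so far: 7)
  step 11: ref 4 -> FAULT, evict 3, frames=[5,4] (faults so far: 8)
  FIFO total faults: 8
--- LRU ---
  step 0: ref 4 -> FAULT, frames=[4,-] (faults so far: 1)
  step 1: ref 2 -> FAULT, frames=[4,2] (faults so far: 2)
  step 2: ref 4 -> HIT, frames=[4,2] (faults so far: 2)
  step 3: ref 2 -> HIT, frames=[4,2] (faults so far: 2)
  step 4: ref 4 -> HIT, frames=[4,2] (faults so far: 2)
  step 5: ref 5 -> FAULT, evict 2, frames=[4,5] (faults so far: 3)
  step 6: ref 4 -> HIT, frames=[4,5] (faults so far: 3)
  step 7: ref 4 -> HIT, frames=[4,5] (faults so far: 3)
  step 8: ref 2 -> FAULT, evict 5, frames=[4,2] (faults so far: 4)
  step 9: ref 3 -> FAULT, evict 4, frames=[3,2] (faults so far: 5)
  step 10: ref 5 -> FAULT, evict 2, frames=[3,5] (faults so far: 6)
  step 11: ref 4 -> FAULT, evict 3, frames=[4,5] (faults so far: 7)
  LRU total faults: 7
--- Optimal ---
  step 0: ref 4 -> FAULT, frames=[4,-] (faults so far: 1)
  step 1: ref 2 -> FAULT, frames=[4,2] (faults so far: 2)
  step 2: ref 4 -> HIT, frames=[4,2] (faults so far: 2)
  step 3: ref 2 -> HIT, frames=[4,2] (faults so far: 2)
  step 4: ref 4 -> HIT, frames=[4,2] (faults so far: 2)
  step 5: ref 5 -> FAULT, evict 2, frames=[4,5] (faults so far: 3)
  step 6: ref 4 -> HIT, frames=[4,5] (faults so far: 3)
  step 7: ref 4 -> HIT, frames=[4,5] (faults so far: 3)
  step 8: ref 2 -> FAULT, evict 4, frames=[2,5] (faults so far: 4)
  step 9: ref 3 -> FAULT, evict 2, frames=[3,5] (faults so far: 5)
  step 10: ref 5 -> HIT, frames=[3,5] (faults so far: 5)
  step 11: ref 4 -> FAULT, evict 3, frames=[4,5] (faults so far: 6)
  Optimal total faults: 6

Answer: 8 7 6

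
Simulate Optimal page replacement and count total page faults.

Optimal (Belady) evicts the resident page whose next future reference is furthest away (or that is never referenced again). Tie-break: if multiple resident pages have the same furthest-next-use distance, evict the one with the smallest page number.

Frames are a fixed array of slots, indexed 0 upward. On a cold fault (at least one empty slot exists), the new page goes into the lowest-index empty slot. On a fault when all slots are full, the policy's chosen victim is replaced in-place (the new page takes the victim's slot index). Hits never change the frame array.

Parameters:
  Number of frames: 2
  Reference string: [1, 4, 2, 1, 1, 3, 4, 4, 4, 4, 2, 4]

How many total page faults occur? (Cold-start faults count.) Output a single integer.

Answer: 5

Derivation:
Step 0: ref 1 → FAULT, frames=[1,-]
Step 1: ref 4 → FAULT, frames=[1,4]
Step 2: ref 2 → FAULT (evict 4), frames=[1,2]
Step 3: ref 1 → HIT, frames=[1,2]
Step 4: ref 1 → HIT, frames=[1,2]
Step 5: ref 3 → FAULT (evict 1), frames=[3,2]
Step 6: ref 4 → FAULT (evict 3), frames=[4,2]
Step 7: ref 4 → HIT, frames=[4,2]
Step 8: ref 4 → HIT, frames=[4,2]
Step 9: ref 4 → HIT, frames=[4,2]
Step 10: ref 2 → HIT, frames=[4,2]
Step 11: ref 4 → HIT, frames=[4,2]
Total faults: 5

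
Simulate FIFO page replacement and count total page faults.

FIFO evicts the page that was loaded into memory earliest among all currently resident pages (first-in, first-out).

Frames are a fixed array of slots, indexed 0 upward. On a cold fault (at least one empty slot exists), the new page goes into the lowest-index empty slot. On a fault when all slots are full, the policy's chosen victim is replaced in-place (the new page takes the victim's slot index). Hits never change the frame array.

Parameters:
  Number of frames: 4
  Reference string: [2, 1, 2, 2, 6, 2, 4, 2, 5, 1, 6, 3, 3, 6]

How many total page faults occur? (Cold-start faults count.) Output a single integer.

Answer: 6

Derivation:
Step 0: ref 2 → FAULT, frames=[2,-,-,-]
Step 1: ref 1 → FAULT, frames=[2,1,-,-]
Step 2: ref 2 → HIT, frames=[2,1,-,-]
Step 3: ref 2 → HIT, frames=[2,1,-,-]
Step 4: ref 6 → FAULT, frames=[2,1,6,-]
Step 5: ref 2 → HIT, frames=[2,1,6,-]
Step 6: ref 4 → FAULT, frames=[2,1,6,4]
Step 7: ref 2 → HIT, frames=[2,1,6,4]
Step 8: ref 5 → FAULT (evict 2), frames=[5,1,6,4]
Step 9: ref 1 → HIT, frames=[5,1,6,4]
Step 10: ref 6 → HIT, frames=[5,1,6,4]
Step 11: ref 3 → FAULT (evict 1), frames=[5,3,6,4]
Step 12: ref 3 → HIT, frames=[5,3,6,4]
Step 13: ref 6 → HIT, frames=[5,3,6,4]
Total faults: 6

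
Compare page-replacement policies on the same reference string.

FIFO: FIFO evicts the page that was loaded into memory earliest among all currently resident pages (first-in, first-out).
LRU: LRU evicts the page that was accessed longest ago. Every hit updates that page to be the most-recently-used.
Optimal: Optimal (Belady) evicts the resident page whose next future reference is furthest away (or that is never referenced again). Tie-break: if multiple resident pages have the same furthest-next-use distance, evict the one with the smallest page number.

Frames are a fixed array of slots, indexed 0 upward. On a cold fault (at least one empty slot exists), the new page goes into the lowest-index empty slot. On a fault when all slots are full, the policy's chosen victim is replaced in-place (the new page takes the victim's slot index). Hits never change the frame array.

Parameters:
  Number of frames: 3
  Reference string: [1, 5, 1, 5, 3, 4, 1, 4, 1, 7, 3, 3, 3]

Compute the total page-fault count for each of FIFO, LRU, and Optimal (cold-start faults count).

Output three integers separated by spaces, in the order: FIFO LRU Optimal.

Answer: 7 7 5

Derivation:
--- FIFO ---
  step 0: ref 1 -> FAULT, frames=[1,-,-] (faults so far: 1)
  step 1: ref 5 -> FAULT, frames=[1,5,-] (faults so far: 2)
  step 2: ref 1 -> HIT, frames=[1,5,-] (faults so far: 2)
  step 3: ref 5 -> HIT, frames=[1,5,-] (faults so far: 2)
  step 4: ref 3 -> FAULT, frames=[1,5,3] (faults so far: 3)
  step 5: ref 4 -> FAULT, evict 1, frames=[4,5,3] (faults so far: 4)
  step 6: ref 1 -> FAULT, evict 5, frames=[4,1,3] (faults so far: 5)
  step 7: ref 4 -> HIT, frames=[4,1,3] (faults so far: 5)
  step 8: ref 1 -> HIT, frames=[4,1,3] (faults so far: 5)
  step 9: ref 7 -> FAULT, evict 3, frames=[4,1,7] (faults so far: 6)
  step 10: ref 3 -> FAULT, evict 4, frames=[3,1,7] (faults so far: 7)
  step 11: ref 3 -> HIT, frames=[3,1,7] (faults so far: 7)
  step 12: ref 3 -> HIT, frames=[3,1,7] (faults so far: 7)
  FIFO total faults: 7
--- LRU ---
  step 0: ref 1 -> FAULT, frames=[1,-,-] (faults so far: 1)
  step 1: ref 5 -> FAULT, frames=[1,5,-] (faults so far: 2)
  step 2: ref 1 -> HIT, frames=[1,5,-] (faults so far: 2)
  step 3: ref 5 -> HIT, frames=[1,5,-] (faults so far: 2)
  step 4: ref 3 -> FAULT, frames=[1,5,3] (faults so far: 3)
  step 5: ref 4 -> FAULT, evict 1, frames=[4,5,3] (faults so far: 4)
  step 6: ref 1 -> FAULT, evict 5, frames=[4,1,3] (faults so far: 5)
  step 7: ref 4 -> HIT, frames=[4,1,3] (faults so far: 5)
  step 8: ref 1 -> HIT, frames=[4,1,3] (faults so far: 5)
  step 9: ref 7 -> FAULT, evict 3, frames=[4,1,7] (faults so far: 6)
  step 10: ref 3 -> FAULT, evict 4, frames=[3,1,7] (faults so far: 7)
  step 11: ref 3 -> HIT, frames=[3,1,7] (faults so far: 7)
  step 12: ref 3 -> HIT, frames=[3,1,7] (faults so far: 7)
  LRU total faults: 7
--- Optimal ---
  step 0: ref 1 -> FAULT, frames=[1,-,-] (faults so far: 1)
  step 1: ref 5 -> FAULT, frames=[1,5,-] (faults so far: 2)
  step 2: ref 1 -> HIT, frames=[1,5,-] (faults so far: 2)
  step 3: ref 5 -> HIT, frames=[1,5,-] (faults so far: 2)
  step 4: ref 3 -> FAULT, frames=[1,5,3] (faults so far: 3)
  step 5: ref 4 -> FAULT, evict 5, frames=[1,4,3] (faults so far: 4)
  step 6: ref 1 -> HIT, frames=[1,4,3] (faults so far: 4)
  step 7: ref 4 -> HIT, frames=[1,4,3] (faults so far: 4)
  step 8: ref 1 -> HIT, frames=[1,4,3] (faults so far: 4)
  step 9: ref 7 -> FAULT, evict 1, frames=[7,4,3] (faults so far: 5)
  step 10: ref 3 -> HIT, frames=[7,4,3] (faults so far: 5)
  step 11: ref 3 -> HIT, frames=[7,4,3] (faults so far: 5)
  step 12: ref 3 -> HIT, frames=[7,4,3] (faults so far: 5)
  Optimal total faults: 5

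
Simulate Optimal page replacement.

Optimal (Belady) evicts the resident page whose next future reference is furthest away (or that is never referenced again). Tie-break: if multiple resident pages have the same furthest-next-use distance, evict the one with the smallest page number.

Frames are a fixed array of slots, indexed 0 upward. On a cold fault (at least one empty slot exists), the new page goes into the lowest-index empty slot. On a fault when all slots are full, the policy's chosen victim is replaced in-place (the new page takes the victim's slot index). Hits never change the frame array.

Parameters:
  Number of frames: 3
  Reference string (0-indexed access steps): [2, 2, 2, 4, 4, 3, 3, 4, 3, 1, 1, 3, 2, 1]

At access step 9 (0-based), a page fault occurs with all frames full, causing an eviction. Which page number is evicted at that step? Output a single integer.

Answer: 4

Derivation:
Step 0: ref 2 -> FAULT, frames=[2,-,-]
Step 1: ref 2 -> HIT, frames=[2,-,-]
Step 2: ref 2 -> HIT, frames=[2,-,-]
Step 3: ref 4 -> FAULT, frames=[2,4,-]
Step 4: ref 4 -> HIT, frames=[2,4,-]
Step 5: ref 3 -> FAULT, frames=[2,4,3]
Step 6: ref 3 -> HIT, frames=[2,4,3]
Step 7: ref 4 -> HIT, frames=[2,4,3]
Step 8: ref 3 -> HIT, frames=[2,4,3]
Step 9: ref 1 -> FAULT, evict 4, frames=[2,1,3]
At step 9: evicted page 4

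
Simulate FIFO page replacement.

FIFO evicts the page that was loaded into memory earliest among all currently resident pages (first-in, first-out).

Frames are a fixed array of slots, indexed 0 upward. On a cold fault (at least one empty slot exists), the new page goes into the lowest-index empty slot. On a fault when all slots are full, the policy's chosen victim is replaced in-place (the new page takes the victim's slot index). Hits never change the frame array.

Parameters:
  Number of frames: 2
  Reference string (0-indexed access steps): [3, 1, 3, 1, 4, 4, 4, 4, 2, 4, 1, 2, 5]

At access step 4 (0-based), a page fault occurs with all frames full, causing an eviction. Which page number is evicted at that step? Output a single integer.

Answer: 3

Derivation:
Step 0: ref 3 -> FAULT, frames=[3,-]
Step 1: ref 1 -> FAULT, frames=[3,1]
Step 2: ref 3 -> HIT, frames=[3,1]
Step 3: ref 1 -> HIT, frames=[3,1]
Step 4: ref 4 -> FAULT, evict 3, frames=[4,1]
At step 4: evicted page 3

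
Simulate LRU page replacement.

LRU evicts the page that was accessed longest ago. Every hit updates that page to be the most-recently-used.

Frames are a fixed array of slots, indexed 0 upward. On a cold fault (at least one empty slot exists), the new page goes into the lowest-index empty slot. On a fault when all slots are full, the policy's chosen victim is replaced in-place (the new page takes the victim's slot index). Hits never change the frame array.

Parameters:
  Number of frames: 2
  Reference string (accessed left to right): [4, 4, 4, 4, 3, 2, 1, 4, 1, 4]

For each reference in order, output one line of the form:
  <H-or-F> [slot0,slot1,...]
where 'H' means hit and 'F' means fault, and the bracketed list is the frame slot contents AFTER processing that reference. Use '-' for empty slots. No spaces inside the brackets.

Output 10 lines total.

F [4,-]
H [4,-]
H [4,-]
H [4,-]
F [4,3]
F [2,3]
F [2,1]
F [4,1]
H [4,1]
H [4,1]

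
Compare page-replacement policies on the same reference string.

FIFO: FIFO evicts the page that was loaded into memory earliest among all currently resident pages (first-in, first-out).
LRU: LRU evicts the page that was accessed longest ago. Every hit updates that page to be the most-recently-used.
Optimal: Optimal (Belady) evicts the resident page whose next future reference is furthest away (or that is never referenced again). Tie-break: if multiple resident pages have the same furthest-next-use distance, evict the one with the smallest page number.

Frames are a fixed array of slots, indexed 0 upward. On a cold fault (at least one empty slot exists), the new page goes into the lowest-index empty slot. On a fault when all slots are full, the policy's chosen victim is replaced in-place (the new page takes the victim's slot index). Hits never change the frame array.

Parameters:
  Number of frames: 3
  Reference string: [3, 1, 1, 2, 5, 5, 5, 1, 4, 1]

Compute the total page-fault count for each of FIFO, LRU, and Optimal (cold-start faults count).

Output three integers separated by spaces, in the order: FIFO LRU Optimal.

--- FIFO ---
  step 0: ref 3 -> FAULT, frames=[3,-,-] (faults so far: 1)
  step 1: ref 1 -> FAULT, frames=[3,1,-] (faults so far: 2)
  step 2: ref 1 -> HIT, frames=[3,1,-] (faults so far: 2)
  step 3: ref 2 -> FAULT, frames=[3,1,2] (faults so far: 3)
  step 4: ref 5 -> FAULT, evict 3, frames=[5,1,2] (faults so far: 4)
  step 5: ref 5 -> HIT, frames=[5,1,2] (faults so far: 4)
  step 6: ref 5 -> HIT, frames=[5,1,2] (faults so far: 4)
  step 7: ref 1 -> HIT, frames=[5,1,2] (faults so far: 4)
  step 8: ref 4 -> FAULT, evict 1, frames=[5,4,2] (faults so far: 5)
  step 9: ref 1 -> FAULT, evict 2, frames=[5,4,1] (faults so far: 6)
  FIFO total faults: 6
--- LRU ---
  step 0: ref 3 -> FAULT, frames=[3,-,-] (faults so far: 1)
  step 1: ref 1 -> FAULT, frames=[3,1,-] (faults so far: 2)
  step 2: ref 1 -> HIT, frames=[3,1,-] (faults so far: 2)
  step 3: ref 2 -> FAULT, frames=[3,1,2] (faults so far: 3)
  step 4: ref 5 -> FAULT, evict 3, frames=[5,1,2] (faults so far: 4)
  step 5: ref 5 -> HIT, frames=[5,1,2] (faults so far: 4)
  step 6: ref 5 -> HIT, frames=[5,1,2] (faults so far: 4)
  step 7: ref 1 -> HIT, frames=[5,1,2] (faults so far: 4)
  step 8: ref 4 -> FAULT, evict 2, frames=[5,1,4] (faults so far: 5)
  step 9: ref 1 -> HIT, frames=[5,1,4] (faults so far: 5)
  LRU total faults: 5
--- Optimal ---
  step 0: ref 3 -> FAULT, frames=[3,-,-] (faults so far: 1)
  step 1: ref 1 -> FAULT, frames=[3,1,-] (faults so far: 2)
  step 2: ref 1 -> HIT, frames=[3,1,-] (faults so far: 2)
  step 3: ref 2 -> FAULT, frames=[3,1,2] (faults so far: 3)
  step 4: ref 5 -> FAULT, evict 2, frames=[3,1,5] (faults so far: 4)
  step 5: ref 5 -> HIT, frames=[3,1,5] (faults so far: 4)
  step 6: ref 5 -> HIT, frames=[3,1,5] (faults so far: 4)
  step 7: ref 1 -> HIT, frames=[3,1,5] (faults so far: 4)
  step 8: ref 4 -> FAULT, evict 3, frames=[4,1,5] (faults so far: 5)
  step 9: ref 1 -> HIT, frames=[4,1,5] (faults so far: 5)
  Optimal total faults: 5

Answer: 6 5 5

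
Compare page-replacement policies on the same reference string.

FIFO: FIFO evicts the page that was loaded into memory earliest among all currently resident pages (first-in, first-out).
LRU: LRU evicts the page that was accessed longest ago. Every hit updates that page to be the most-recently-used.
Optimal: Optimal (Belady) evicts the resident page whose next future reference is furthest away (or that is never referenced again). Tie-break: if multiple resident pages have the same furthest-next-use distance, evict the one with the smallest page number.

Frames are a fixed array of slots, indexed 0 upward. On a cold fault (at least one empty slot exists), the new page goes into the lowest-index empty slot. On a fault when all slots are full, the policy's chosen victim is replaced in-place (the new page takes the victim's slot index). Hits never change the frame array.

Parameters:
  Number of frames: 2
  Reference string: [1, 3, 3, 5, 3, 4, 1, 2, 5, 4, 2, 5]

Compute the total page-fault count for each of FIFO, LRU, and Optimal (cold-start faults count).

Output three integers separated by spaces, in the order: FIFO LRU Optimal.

--- FIFO ---
  step 0: ref 1 -> FAULT, frames=[1,-] (faults so far: 1)
  step 1: ref 3 -> FAULT, frames=[1,3] (faults so far: 2)
  step 2: ref 3 -> HIT, frames=[1,3] (faults so far: 2)
  step 3: ref 5 -> FAULT, evict 1, frames=[5,3] (faults so far: 3)
  step 4: ref 3 -> HIT, frames=[5,3] (faults so far: 3)
  step 5: ref 4 -> FAULT, evict 3, frames=[5,4] (faults so far: 4)
  step 6: ref 1 -> FAULT, evict 5, frames=[1,4] (faults so far: 5)
  step 7: ref 2 -> FAULT, evict 4, frames=[1,2] (faults so far: 6)
  step 8: ref 5 -> FAULT, evict 1, frames=[5,2] (faults so far: 7)
  step 9: ref 4 -> FAULT, evict 2, frames=[5,4] (faults so far: 8)
  step 10: ref 2 -> FAULT, evict 5, frames=[2,4] (faults so far: 9)
  step 11: ref 5 -> FAULT, evict 4, frames=[2,5] (faults so far: 10)
  FIFO total faults: 10
--- LRU ---
  step 0: ref 1 -> FAULT, frames=[1,-] (faults so far: 1)
  step 1: ref 3 -> FAULT, frames=[1,3] (faults so far: 2)
  step 2: ref 3 -> HIT, frames=[1,3] (faults so far: 2)
  step 3: ref 5 -> FAULT, evict 1, frames=[5,3] (faults so far: 3)
  step 4: ref 3 -> HIT, frames=[5,3] (faults so far: 3)
  step 5: ref 4 -> FAULT, evict 5, frames=[4,3] (faults so far: 4)
  step 6: ref 1 -> FAULT, evict 3, frames=[4,1] (faults so far: 5)
  step 7: ref 2 -> FAULT, evict 4, frames=[2,1] (faults so far: 6)
  step 8: ref 5 -> FAULT, evict 1, frames=[2,5] (faults so far: 7)
  step 9: ref 4 -> FAULT, evict 2, frames=[4,5] (faults so far: 8)
  step 10: ref 2 -> FAULT, evict 5, frames=[4,2] (faults so far: 9)
  step 11: ref 5 -> FAULT, evict 4, frames=[5,2] (faults so far: 10)
  LRU total faults: 10
--- Optimal ---
  step 0: ref 1 -> FAULT, frames=[1,-] (faults so far: 1)
  step 1: ref 3 -> FAULT, frames=[1,3] (faults so far: 2)
  step 2: ref 3 -> HIT, frames=[1,3] (faults so far: 2)
  step 3: ref 5 -> FAULT, evict 1, frames=[5,3] (faults so far: 3)
  step 4: ref 3 -> HIT, frames=[5,3] (faults so far: 3)
  step 5: ref 4 -> FAULT, evict 3, frames=[5,4] (faults so far: 4)
  step 6: ref 1 -> FAULT, evict 4, frames=[5,1] (faults so far: 5)
  step 7: ref 2 -> FAULT, evict 1, frames=[5,2] (faults so far: 6)
  step 8: ref 5 -> HIT, frames=[5,2] (faults so far: 6)
  step 9: ref 4 -> FAULT, evict 5, frames=[4,2] (faults so far: 7)
  step 10: ref 2 -> HIT, frames=[4,2] (faults so far: 7)
  step 11: ref 5 -> FAULT, evict 2, frames=[4,5] (faults so far: 8)
  Optimal total faults: 8

Answer: 10 10 8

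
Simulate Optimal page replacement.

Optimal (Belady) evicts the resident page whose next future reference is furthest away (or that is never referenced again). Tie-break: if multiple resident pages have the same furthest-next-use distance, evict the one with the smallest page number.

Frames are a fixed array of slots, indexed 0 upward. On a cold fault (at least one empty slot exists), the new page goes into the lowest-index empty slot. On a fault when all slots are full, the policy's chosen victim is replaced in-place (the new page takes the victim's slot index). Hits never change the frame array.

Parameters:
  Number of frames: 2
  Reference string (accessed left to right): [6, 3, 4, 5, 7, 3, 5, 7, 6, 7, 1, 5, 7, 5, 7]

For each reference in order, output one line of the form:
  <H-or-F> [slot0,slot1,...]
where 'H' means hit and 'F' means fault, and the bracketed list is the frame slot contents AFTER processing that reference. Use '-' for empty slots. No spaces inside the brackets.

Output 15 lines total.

F [6,-]
F [6,3]
F [4,3]
F [5,3]
F [7,3]
H [7,3]
F [7,5]
H [7,5]
F [7,6]
H [7,6]
F [7,1]
F [7,5]
H [7,5]
H [7,5]
H [7,5]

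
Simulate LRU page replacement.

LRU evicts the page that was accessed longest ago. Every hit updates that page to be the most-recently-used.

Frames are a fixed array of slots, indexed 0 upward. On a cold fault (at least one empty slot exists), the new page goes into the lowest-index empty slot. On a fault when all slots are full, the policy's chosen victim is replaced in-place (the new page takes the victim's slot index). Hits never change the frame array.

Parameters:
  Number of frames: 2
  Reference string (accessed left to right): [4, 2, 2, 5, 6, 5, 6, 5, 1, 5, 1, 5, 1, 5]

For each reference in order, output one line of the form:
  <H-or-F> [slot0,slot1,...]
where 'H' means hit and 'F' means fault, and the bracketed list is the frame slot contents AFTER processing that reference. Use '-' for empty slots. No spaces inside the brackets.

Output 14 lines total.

F [4,-]
F [4,2]
H [4,2]
F [5,2]
F [5,6]
H [5,6]
H [5,6]
H [5,6]
F [5,1]
H [5,1]
H [5,1]
H [5,1]
H [5,1]
H [5,1]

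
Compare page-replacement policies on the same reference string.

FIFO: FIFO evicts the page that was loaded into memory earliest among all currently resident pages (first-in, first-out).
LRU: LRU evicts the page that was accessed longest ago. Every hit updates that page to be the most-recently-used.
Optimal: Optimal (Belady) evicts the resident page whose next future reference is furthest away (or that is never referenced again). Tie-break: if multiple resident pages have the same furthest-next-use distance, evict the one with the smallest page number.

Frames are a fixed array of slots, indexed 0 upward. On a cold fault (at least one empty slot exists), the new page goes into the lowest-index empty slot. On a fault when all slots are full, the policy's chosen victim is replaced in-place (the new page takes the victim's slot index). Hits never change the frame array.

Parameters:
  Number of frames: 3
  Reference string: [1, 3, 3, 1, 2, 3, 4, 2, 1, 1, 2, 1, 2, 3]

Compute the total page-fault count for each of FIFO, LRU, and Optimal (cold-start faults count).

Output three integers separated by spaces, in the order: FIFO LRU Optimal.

--- FIFO ---
  step 0: ref 1 -> FAULT, frames=[1,-,-] (faults so far: 1)
  step 1: ref 3 -> FAULT, frames=[1,3,-] (faults so far: 2)
  step 2: ref 3 -> HIT, frames=[1,3,-] (faults so far: 2)
  step 3: ref 1 -> HIT, frames=[1,3,-] (faults so far: 2)
  step 4: ref 2 -> FAULT, frames=[1,3,2] (faults so far: 3)
  step 5: ref 3 -> HIT, frames=[1,3,2] (faults so far: 3)
  step 6: ref 4 -> FAULT, evict 1, frames=[4,3,2] (faults so far: 4)
  step 7: ref 2 -> HIT, frames=[4,3,2] (faults so far: 4)
  step 8: ref 1 -> FAULT, evict 3, frames=[4,1,2] (faults so far: 5)
  step 9: ref 1 -> HIT, frames=[4,1,2] (faults so far: 5)
  step 10: ref 2 -> HIT, frames=[4,1,2] (faults so far: 5)
  step 11: ref 1 -> HIT, frames=[4,1,2] (faults so far: 5)
  step 12: ref 2 -> HIT, frames=[4,1,2] (faults so far: 5)
  step 13: ref 3 -> FAULT, evict 2, frames=[4,1,3] (faults so far: 6)
  FIFO total faults: 6
--- LRU ---
  step 0: ref 1 -> FAULT, frames=[1,-,-] (faults so far: 1)
  step 1: ref 3 -> FAULT, frames=[1,3,-] (faults so far: 2)
  step 2: ref 3 -> HIT, frames=[1,3,-] (faults so far: 2)
  step 3: ref 1 -> HIT, frames=[1,3,-] (faults so far: 2)
  step 4: ref 2 -> FAULT, frames=[1,3,2] (faults so far: 3)
  step 5: ref 3 -> HIT, frames=[1,3,2] (faults so far: 3)
  step 6: ref 4 -> FAULT, evict 1, frames=[4,3,2] (faults so far: 4)
  step 7: ref 2 -> HIT, frames=[4,3,2] (faults so far: 4)
  step 8: ref 1 -> FAULT, evict 3, frames=[4,1,2] (faults so far: 5)
  step 9: ref 1 -> HIT, frames=[4,1,2] (faults so far: 5)
  step 10: ref 2 -> HIT, frames=[4,1,2] (faults so far: 5)
  step 11: ref 1 -> HIT, frames=[4,1,2] (faults so far: 5)
  step 12: ref 2 -> HIT, frames=[4,1,2] (faults so far: 5)
  step 13: ref 3 -> FAULT, evict 4, frames=[3,1,2] (faults so far: 6)
  LRU total faults: 6
--- Optimal ---
  step 0: ref 1 -> FAULT, frames=[1,-,-] (faults so far: 1)
  step 1: ref 3 -> FAULT, frames=[1,3,-] (faults so far: 2)
  step 2: ref 3 -> HIT, frames=[1,3,-] (faults so far: 2)
  step 3: ref 1 -> HIT, frames=[1,3,-] (faults so far: 2)
  step 4: ref 2 -> FAULT, frames=[1,3,2] (faults so far: 3)
  step 5: ref 3 -> HIT, frames=[1,3,2] (faults so far: 3)
  step 6: ref 4 -> FAULT, evict 3, frames=[1,4,2] (faults so far: 4)
  step 7: ref 2 -> HIT, frames=[1,4,2] (faults so far: 4)
  step 8: ref 1 -> HIT, frames=[1,4,2] (faults so far: 4)
  step 9: ref 1 -> HIT, frames=[1,4,2] (faults so far: 4)
  step 10: ref 2 -> HIT, frames=[1,4,2] (faults so far: 4)
  step 11: ref 1 -> HIT, frames=[1,4,2] (faults so far: 4)
  step 12: ref 2 -> HIT, frames=[1,4,2] (faults so far: 4)
  step 13: ref 3 -> FAULT, evict 1, frames=[3,4,2] (faults so far: 5)
  Optimal total faults: 5

Answer: 6 6 5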